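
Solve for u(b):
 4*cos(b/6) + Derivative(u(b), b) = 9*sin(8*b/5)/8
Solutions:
 u(b) = C1 - 24*sin(b/6) - 45*cos(8*b/5)/64


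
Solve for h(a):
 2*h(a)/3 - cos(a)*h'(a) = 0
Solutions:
 h(a) = C1*(sin(a) + 1)^(1/3)/(sin(a) - 1)^(1/3)


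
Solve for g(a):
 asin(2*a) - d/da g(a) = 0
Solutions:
 g(a) = C1 + a*asin(2*a) + sqrt(1 - 4*a^2)/2


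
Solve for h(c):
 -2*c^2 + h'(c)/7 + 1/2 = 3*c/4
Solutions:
 h(c) = C1 + 14*c^3/3 + 21*c^2/8 - 7*c/2


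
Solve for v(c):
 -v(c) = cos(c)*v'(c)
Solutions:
 v(c) = C1*sqrt(sin(c) - 1)/sqrt(sin(c) + 1)


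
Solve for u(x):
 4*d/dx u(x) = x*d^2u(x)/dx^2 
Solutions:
 u(x) = C1 + C2*x^5


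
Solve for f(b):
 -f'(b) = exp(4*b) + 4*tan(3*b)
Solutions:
 f(b) = C1 - exp(4*b)/4 + 4*log(cos(3*b))/3


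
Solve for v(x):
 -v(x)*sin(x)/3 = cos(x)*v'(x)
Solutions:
 v(x) = C1*cos(x)^(1/3)


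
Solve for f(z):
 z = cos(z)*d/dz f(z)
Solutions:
 f(z) = C1 + Integral(z/cos(z), z)


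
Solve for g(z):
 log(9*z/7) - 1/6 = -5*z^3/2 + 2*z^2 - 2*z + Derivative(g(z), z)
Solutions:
 g(z) = C1 + 5*z^4/8 - 2*z^3/3 + z^2 + z*log(z) - 7*z/6 + z*log(9/7)


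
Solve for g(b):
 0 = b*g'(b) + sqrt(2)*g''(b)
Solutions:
 g(b) = C1 + C2*erf(2^(1/4)*b/2)


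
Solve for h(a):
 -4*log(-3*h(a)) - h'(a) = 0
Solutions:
 Integral(1/(log(-_y) + log(3)), (_y, h(a)))/4 = C1 - a


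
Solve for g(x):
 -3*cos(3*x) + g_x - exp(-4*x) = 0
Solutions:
 g(x) = C1 + sin(3*x) - exp(-4*x)/4


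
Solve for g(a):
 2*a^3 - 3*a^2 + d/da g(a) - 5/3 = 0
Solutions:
 g(a) = C1 - a^4/2 + a^3 + 5*a/3


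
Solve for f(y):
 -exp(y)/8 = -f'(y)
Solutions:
 f(y) = C1 + exp(y)/8


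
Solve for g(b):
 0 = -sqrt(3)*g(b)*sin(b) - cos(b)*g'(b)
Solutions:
 g(b) = C1*cos(b)^(sqrt(3))


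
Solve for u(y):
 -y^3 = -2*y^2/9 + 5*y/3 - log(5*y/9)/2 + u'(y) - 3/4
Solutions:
 u(y) = C1 - y^4/4 + 2*y^3/27 - 5*y^2/6 + y*log(y)/2 + y*log(sqrt(5)/3) + y/4


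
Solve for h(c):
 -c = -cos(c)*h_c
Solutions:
 h(c) = C1 + Integral(c/cos(c), c)


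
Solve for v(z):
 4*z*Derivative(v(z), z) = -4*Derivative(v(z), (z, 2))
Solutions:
 v(z) = C1 + C2*erf(sqrt(2)*z/2)


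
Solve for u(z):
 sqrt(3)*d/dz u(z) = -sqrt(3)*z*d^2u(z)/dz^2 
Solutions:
 u(z) = C1 + C2*log(z)


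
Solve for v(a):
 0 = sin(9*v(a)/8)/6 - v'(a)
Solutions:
 -a/6 + 4*log(cos(9*v(a)/8) - 1)/9 - 4*log(cos(9*v(a)/8) + 1)/9 = C1


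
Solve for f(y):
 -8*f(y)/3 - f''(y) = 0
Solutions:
 f(y) = C1*sin(2*sqrt(6)*y/3) + C2*cos(2*sqrt(6)*y/3)


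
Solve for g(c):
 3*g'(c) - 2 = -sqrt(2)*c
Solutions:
 g(c) = C1 - sqrt(2)*c^2/6 + 2*c/3


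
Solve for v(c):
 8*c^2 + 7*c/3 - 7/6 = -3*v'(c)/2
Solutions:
 v(c) = C1 - 16*c^3/9 - 7*c^2/9 + 7*c/9


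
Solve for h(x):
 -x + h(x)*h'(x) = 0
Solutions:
 h(x) = -sqrt(C1 + x^2)
 h(x) = sqrt(C1 + x^2)


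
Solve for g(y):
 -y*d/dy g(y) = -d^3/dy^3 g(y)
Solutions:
 g(y) = C1 + Integral(C2*airyai(y) + C3*airybi(y), y)


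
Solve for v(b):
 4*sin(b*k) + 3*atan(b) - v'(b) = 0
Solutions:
 v(b) = C1 + 3*b*atan(b) + 4*Piecewise((-cos(b*k)/k, Ne(k, 0)), (0, True)) - 3*log(b^2 + 1)/2


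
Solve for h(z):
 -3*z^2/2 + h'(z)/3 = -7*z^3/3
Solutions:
 h(z) = C1 - 7*z^4/4 + 3*z^3/2


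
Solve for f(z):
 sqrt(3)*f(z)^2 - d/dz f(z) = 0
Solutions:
 f(z) = -1/(C1 + sqrt(3)*z)


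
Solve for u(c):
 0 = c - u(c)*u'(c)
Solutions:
 u(c) = -sqrt(C1 + c^2)
 u(c) = sqrt(C1 + c^2)


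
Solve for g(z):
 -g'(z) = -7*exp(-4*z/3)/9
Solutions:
 g(z) = C1 - 7*exp(-4*z/3)/12


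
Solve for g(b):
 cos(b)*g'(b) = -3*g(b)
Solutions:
 g(b) = C1*(sin(b) - 1)^(3/2)/(sin(b) + 1)^(3/2)


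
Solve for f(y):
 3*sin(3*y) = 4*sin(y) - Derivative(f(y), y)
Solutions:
 f(y) = C1 - 4*cos(y) + cos(3*y)


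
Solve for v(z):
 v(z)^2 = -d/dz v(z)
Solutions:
 v(z) = 1/(C1 + z)


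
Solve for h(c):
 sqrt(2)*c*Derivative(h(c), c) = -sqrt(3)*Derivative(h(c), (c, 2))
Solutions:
 h(c) = C1 + C2*erf(6^(3/4)*c/6)


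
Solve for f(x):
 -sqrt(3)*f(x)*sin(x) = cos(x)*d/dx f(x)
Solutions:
 f(x) = C1*cos(x)^(sqrt(3))


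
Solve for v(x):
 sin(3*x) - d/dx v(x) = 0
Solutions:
 v(x) = C1 - cos(3*x)/3


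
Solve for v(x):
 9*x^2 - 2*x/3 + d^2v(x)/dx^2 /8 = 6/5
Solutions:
 v(x) = C1 + C2*x - 6*x^4 + 8*x^3/9 + 24*x^2/5


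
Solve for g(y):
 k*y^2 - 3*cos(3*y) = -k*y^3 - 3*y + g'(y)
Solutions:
 g(y) = C1 + k*y^4/4 + k*y^3/3 + 3*y^2/2 - sin(3*y)


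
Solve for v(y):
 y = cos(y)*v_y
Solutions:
 v(y) = C1 + Integral(y/cos(y), y)


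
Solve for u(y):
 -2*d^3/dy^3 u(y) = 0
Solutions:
 u(y) = C1 + C2*y + C3*y^2


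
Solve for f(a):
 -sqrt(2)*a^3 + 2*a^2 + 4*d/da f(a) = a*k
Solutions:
 f(a) = C1 + sqrt(2)*a^4/16 - a^3/6 + a^2*k/8


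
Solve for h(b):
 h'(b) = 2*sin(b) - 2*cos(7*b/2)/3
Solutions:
 h(b) = C1 - 4*sin(7*b/2)/21 - 2*cos(b)


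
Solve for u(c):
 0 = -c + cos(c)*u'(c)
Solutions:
 u(c) = C1 + Integral(c/cos(c), c)


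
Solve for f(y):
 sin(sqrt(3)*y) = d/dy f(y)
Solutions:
 f(y) = C1 - sqrt(3)*cos(sqrt(3)*y)/3


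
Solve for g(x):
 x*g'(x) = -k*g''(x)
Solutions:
 g(x) = C1 + C2*sqrt(k)*erf(sqrt(2)*x*sqrt(1/k)/2)


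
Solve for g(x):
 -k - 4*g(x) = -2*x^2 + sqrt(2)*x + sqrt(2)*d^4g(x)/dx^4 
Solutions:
 g(x) = -k/4 + x^2/2 - sqrt(2)*x/4 + (C1*sin(2^(7/8)*x/2) + C2*cos(2^(7/8)*x/2))*exp(-2^(7/8)*x/2) + (C3*sin(2^(7/8)*x/2) + C4*cos(2^(7/8)*x/2))*exp(2^(7/8)*x/2)


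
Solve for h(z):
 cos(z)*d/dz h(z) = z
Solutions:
 h(z) = C1 + Integral(z/cos(z), z)


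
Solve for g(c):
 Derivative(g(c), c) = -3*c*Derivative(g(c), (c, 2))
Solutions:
 g(c) = C1 + C2*c^(2/3)


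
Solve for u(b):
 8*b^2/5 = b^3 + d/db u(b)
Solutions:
 u(b) = C1 - b^4/4 + 8*b^3/15


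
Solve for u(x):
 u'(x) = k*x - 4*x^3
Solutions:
 u(x) = C1 + k*x^2/2 - x^4


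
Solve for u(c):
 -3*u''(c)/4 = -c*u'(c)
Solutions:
 u(c) = C1 + C2*erfi(sqrt(6)*c/3)


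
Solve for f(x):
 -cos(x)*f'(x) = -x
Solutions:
 f(x) = C1 + Integral(x/cos(x), x)


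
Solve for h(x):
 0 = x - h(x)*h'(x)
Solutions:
 h(x) = -sqrt(C1 + x^2)
 h(x) = sqrt(C1 + x^2)


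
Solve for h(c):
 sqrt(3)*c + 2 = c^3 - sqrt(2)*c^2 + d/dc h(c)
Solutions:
 h(c) = C1 - c^4/4 + sqrt(2)*c^3/3 + sqrt(3)*c^2/2 + 2*c


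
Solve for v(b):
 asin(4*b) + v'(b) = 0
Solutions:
 v(b) = C1 - b*asin(4*b) - sqrt(1 - 16*b^2)/4


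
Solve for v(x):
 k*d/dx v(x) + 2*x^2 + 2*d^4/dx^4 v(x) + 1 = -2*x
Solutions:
 v(x) = C1 + C2*exp(2^(2/3)*x*(-k)^(1/3)/2) + C3*exp(2^(2/3)*x*(-k)^(1/3)*(-1 + sqrt(3)*I)/4) + C4*exp(-2^(2/3)*x*(-k)^(1/3)*(1 + sqrt(3)*I)/4) - 2*x^3/(3*k) - x^2/k - x/k


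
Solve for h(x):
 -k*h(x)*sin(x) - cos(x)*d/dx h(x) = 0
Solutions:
 h(x) = C1*exp(k*log(cos(x)))


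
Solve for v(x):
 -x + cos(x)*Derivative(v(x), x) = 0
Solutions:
 v(x) = C1 + Integral(x/cos(x), x)


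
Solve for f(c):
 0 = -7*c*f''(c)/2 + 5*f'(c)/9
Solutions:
 f(c) = C1 + C2*c^(73/63)


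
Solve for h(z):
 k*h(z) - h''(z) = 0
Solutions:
 h(z) = C1*exp(-sqrt(k)*z) + C2*exp(sqrt(k)*z)


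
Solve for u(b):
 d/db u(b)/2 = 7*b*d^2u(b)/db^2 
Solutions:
 u(b) = C1 + C2*b^(15/14)


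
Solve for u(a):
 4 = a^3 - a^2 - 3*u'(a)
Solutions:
 u(a) = C1 + a^4/12 - a^3/9 - 4*a/3


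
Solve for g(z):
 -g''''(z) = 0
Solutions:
 g(z) = C1 + C2*z + C3*z^2 + C4*z^3


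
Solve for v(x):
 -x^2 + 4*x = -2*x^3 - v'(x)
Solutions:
 v(x) = C1 - x^4/2 + x^3/3 - 2*x^2


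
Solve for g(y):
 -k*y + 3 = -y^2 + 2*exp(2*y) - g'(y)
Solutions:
 g(y) = C1 + k*y^2/2 - y^3/3 - 3*y + exp(2*y)


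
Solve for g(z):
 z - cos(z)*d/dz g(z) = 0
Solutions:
 g(z) = C1 + Integral(z/cos(z), z)


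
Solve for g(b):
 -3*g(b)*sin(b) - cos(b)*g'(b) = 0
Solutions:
 g(b) = C1*cos(b)^3


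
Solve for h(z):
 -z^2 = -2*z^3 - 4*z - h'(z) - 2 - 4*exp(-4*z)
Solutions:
 h(z) = C1 - z^4/2 + z^3/3 - 2*z^2 - 2*z + exp(-4*z)


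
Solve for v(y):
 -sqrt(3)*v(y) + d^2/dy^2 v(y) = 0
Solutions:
 v(y) = C1*exp(-3^(1/4)*y) + C2*exp(3^(1/4)*y)


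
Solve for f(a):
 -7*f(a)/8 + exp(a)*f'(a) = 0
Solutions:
 f(a) = C1*exp(-7*exp(-a)/8)


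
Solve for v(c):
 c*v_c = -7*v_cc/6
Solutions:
 v(c) = C1 + C2*erf(sqrt(21)*c/7)


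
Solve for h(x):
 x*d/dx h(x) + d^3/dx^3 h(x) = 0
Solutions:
 h(x) = C1 + Integral(C2*airyai(-x) + C3*airybi(-x), x)


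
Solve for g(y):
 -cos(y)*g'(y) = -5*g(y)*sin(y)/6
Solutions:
 g(y) = C1/cos(y)^(5/6)


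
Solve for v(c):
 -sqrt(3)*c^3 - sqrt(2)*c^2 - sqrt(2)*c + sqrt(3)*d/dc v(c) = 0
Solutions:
 v(c) = C1 + c^4/4 + sqrt(6)*c^3/9 + sqrt(6)*c^2/6


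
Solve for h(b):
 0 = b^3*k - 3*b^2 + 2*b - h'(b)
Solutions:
 h(b) = C1 + b^4*k/4 - b^3 + b^2


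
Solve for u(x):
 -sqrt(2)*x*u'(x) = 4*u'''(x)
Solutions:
 u(x) = C1 + Integral(C2*airyai(-sqrt(2)*x/2) + C3*airybi(-sqrt(2)*x/2), x)


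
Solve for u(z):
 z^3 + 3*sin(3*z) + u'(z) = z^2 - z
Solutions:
 u(z) = C1 - z^4/4 + z^3/3 - z^2/2 + cos(3*z)


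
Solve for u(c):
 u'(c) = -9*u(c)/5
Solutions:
 u(c) = C1*exp(-9*c/5)


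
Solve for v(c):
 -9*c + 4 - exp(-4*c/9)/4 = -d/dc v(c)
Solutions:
 v(c) = C1 + 9*c^2/2 - 4*c - 9*exp(-4*c/9)/16


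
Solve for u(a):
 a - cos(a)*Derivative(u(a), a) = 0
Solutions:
 u(a) = C1 + Integral(a/cos(a), a)


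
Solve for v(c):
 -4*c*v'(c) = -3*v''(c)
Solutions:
 v(c) = C1 + C2*erfi(sqrt(6)*c/3)


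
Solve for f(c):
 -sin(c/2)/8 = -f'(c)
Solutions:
 f(c) = C1 - cos(c/2)/4


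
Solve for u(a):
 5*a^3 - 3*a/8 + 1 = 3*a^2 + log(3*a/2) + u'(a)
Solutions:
 u(a) = C1 + 5*a^4/4 - a^3 - 3*a^2/16 - a*log(a) + a*log(2/3) + 2*a


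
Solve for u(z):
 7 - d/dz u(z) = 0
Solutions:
 u(z) = C1 + 7*z


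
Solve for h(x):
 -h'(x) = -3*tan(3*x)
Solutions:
 h(x) = C1 - log(cos(3*x))


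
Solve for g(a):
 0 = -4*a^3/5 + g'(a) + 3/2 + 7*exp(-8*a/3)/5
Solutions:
 g(a) = C1 + a^4/5 - 3*a/2 + 21*exp(-8*a/3)/40


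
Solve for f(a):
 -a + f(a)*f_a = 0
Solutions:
 f(a) = -sqrt(C1 + a^2)
 f(a) = sqrt(C1 + a^2)


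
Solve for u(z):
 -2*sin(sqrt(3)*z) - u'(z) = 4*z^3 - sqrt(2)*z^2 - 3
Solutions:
 u(z) = C1 - z^4 + sqrt(2)*z^3/3 + 3*z + 2*sqrt(3)*cos(sqrt(3)*z)/3


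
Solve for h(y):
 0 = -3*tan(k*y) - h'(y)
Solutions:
 h(y) = C1 - 3*Piecewise((-log(cos(k*y))/k, Ne(k, 0)), (0, True))


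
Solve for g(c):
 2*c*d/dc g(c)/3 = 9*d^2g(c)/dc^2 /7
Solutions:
 g(c) = C1 + C2*erfi(sqrt(21)*c/9)


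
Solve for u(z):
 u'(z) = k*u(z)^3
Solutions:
 u(z) = -sqrt(2)*sqrt(-1/(C1 + k*z))/2
 u(z) = sqrt(2)*sqrt(-1/(C1 + k*z))/2


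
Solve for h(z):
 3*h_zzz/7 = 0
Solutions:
 h(z) = C1 + C2*z + C3*z^2


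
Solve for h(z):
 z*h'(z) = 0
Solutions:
 h(z) = C1


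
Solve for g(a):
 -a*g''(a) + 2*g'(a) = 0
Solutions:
 g(a) = C1 + C2*a^3


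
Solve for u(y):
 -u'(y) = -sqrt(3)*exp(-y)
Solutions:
 u(y) = C1 - sqrt(3)*exp(-y)


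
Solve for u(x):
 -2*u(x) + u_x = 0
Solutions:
 u(x) = C1*exp(2*x)


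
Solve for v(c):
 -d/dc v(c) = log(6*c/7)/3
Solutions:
 v(c) = C1 - c*log(c)/3 - c*log(6)/3 + c/3 + c*log(7)/3


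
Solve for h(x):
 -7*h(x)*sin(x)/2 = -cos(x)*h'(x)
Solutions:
 h(x) = C1/cos(x)^(7/2)


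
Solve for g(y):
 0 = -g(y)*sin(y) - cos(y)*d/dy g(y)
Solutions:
 g(y) = C1*cos(y)


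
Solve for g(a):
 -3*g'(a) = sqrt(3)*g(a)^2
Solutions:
 g(a) = 3/(C1 + sqrt(3)*a)


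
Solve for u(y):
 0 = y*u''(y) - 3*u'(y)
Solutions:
 u(y) = C1 + C2*y^4


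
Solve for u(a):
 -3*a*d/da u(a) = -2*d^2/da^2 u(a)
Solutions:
 u(a) = C1 + C2*erfi(sqrt(3)*a/2)


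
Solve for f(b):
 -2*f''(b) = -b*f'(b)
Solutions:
 f(b) = C1 + C2*erfi(b/2)


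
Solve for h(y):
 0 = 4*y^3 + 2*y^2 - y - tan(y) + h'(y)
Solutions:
 h(y) = C1 - y^4 - 2*y^3/3 + y^2/2 - log(cos(y))


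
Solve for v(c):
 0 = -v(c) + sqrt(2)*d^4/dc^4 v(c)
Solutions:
 v(c) = C1*exp(-2^(7/8)*c/2) + C2*exp(2^(7/8)*c/2) + C3*sin(2^(7/8)*c/2) + C4*cos(2^(7/8)*c/2)


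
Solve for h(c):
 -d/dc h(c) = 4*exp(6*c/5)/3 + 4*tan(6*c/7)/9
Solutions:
 h(c) = C1 - 10*exp(6*c/5)/9 + 14*log(cos(6*c/7))/27


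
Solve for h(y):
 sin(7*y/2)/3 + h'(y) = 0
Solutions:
 h(y) = C1 + 2*cos(7*y/2)/21


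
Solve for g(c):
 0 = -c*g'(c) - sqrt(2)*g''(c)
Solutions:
 g(c) = C1 + C2*erf(2^(1/4)*c/2)


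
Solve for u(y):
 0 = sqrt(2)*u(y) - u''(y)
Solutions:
 u(y) = C1*exp(-2^(1/4)*y) + C2*exp(2^(1/4)*y)


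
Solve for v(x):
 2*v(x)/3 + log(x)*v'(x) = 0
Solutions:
 v(x) = C1*exp(-2*li(x)/3)


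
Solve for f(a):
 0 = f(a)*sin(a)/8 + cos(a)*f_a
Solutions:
 f(a) = C1*cos(a)^(1/8)


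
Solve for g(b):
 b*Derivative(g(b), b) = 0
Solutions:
 g(b) = C1


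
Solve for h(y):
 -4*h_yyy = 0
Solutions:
 h(y) = C1 + C2*y + C3*y^2


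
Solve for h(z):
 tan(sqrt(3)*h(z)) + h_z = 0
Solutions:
 h(z) = sqrt(3)*(pi - asin(C1*exp(-sqrt(3)*z)))/3
 h(z) = sqrt(3)*asin(C1*exp(-sqrt(3)*z))/3


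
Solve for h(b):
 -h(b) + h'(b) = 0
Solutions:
 h(b) = C1*exp(b)


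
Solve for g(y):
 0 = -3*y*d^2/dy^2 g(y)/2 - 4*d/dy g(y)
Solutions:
 g(y) = C1 + C2/y^(5/3)


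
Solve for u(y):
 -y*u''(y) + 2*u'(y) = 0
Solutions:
 u(y) = C1 + C2*y^3


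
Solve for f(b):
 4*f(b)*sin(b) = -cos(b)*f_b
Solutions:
 f(b) = C1*cos(b)^4


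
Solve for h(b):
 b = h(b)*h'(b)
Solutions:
 h(b) = -sqrt(C1 + b^2)
 h(b) = sqrt(C1 + b^2)


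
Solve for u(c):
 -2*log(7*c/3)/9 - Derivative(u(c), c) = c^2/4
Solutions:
 u(c) = C1 - c^3/12 - 2*c*log(c)/9 - 2*c*log(7)/9 + 2*c/9 + 2*c*log(3)/9


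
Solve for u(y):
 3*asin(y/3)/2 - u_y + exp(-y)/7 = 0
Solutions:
 u(y) = C1 + 3*y*asin(y/3)/2 + 3*sqrt(9 - y^2)/2 - exp(-y)/7


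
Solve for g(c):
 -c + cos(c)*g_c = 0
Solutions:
 g(c) = C1 + Integral(c/cos(c), c)


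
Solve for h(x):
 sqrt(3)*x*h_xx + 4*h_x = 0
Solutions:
 h(x) = C1 + C2*x^(1 - 4*sqrt(3)/3)


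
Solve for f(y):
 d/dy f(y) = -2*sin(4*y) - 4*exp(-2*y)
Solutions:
 f(y) = C1 + cos(4*y)/2 + 2*exp(-2*y)


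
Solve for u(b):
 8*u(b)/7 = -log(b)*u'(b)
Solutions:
 u(b) = C1*exp(-8*li(b)/7)


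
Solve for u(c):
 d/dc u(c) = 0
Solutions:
 u(c) = C1


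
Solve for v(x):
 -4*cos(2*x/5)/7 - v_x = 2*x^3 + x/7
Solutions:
 v(x) = C1 - x^4/2 - x^2/14 - 10*sin(2*x/5)/7


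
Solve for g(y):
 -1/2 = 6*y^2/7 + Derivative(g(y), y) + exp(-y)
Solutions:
 g(y) = C1 - 2*y^3/7 - y/2 + exp(-y)


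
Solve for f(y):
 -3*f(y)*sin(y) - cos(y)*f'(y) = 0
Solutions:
 f(y) = C1*cos(y)^3


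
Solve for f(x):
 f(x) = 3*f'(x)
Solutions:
 f(x) = C1*exp(x/3)


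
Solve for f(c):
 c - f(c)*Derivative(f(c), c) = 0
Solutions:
 f(c) = -sqrt(C1 + c^2)
 f(c) = sqrt(C1 + c^2)


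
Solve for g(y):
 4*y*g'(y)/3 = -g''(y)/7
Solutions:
 g(y) = C1 + C2*erf(sqrt(42)*y/3)


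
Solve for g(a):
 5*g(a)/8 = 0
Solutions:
 g(a) = 0


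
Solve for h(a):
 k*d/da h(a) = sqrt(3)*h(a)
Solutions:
 h(a) = C1*exp(sqrt(3)*a/k)


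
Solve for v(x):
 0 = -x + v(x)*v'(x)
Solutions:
 v(x) = -sqrt(C1 + x^2)
 v(x) = sqrt(C1 + x^2)


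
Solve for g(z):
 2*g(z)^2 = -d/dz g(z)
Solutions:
 g(z) = 1/(C1 + 2*z)


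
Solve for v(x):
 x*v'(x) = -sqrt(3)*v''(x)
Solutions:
 v(x) = C1 + C2*erf(sqrt(2)*3^(3/4)*x/6)


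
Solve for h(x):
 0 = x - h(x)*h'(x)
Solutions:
 h(x) = -sqrt(C1 + x^2)
 h(x) = sqrt(C1 + x^2)


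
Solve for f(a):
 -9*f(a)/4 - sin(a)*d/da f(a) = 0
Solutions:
 f(a) = C1*(cos(a) + 1)^(9/8)/(cos(a) - 1)^(9/8)


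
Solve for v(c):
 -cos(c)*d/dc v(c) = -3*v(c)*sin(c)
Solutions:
 v(c) = C1/cos(c)^3


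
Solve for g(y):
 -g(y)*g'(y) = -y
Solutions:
 g(y) = -sqrt(C1 + y^2)
 g(y) = sqrt(C1 + y^2)


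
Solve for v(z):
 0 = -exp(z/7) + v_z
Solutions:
 v(z) = C1 + 7*exp(z/7)


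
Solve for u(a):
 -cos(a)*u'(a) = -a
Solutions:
 u(a) = C1 + Integral(a/cos(a), a)


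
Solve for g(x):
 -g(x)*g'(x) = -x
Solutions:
 g(x) = -sqrt(C1 + x^2)
 g(x) = sqrt(C1 + x^2)


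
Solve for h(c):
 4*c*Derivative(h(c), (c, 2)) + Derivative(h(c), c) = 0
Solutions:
 h(c) = C1 + C2*c^(3/4)


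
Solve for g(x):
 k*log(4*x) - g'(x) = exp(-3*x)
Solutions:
 g(x) = C1 + k*x*log(x) + k*x*(-1 + 2*log(2)) + exp(-3*x)/3


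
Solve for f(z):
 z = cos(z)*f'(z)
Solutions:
 f(z) = C1 + Integral(z/cos(z), z)


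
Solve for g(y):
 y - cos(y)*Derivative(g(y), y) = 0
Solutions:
 g(y) = C1 + Integral(y/cos(y), y)


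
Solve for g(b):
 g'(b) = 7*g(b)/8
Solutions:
 g(b) = C1*exp(7*b/8)


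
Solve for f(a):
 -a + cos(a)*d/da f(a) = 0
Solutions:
 f(a) = C1 + Integral(a/cos(a), a)


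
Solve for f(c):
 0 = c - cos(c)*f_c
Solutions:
 f(c) = C1 + Integral(c/cos(c), c)


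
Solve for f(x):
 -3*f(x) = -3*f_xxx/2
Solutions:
 f(x) = C3*exp(2^(1/3)*x) + (C1*sin(2^(1/3)*sqrt(3)*x/2) + C2*cos(2^(1/3)*sqrt(3)*x/2))*exp(-2^(1/3)*x/2)


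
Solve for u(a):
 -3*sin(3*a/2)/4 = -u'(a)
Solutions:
 u(a) = C1 - cos(3*a/2)/2


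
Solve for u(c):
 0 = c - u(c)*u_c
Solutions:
 u(c) = -sqrt(C1 + c^2)
 u(c) = sqrt(C1 + c^2)


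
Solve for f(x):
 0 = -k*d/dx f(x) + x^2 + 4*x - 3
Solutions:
 f(x) = C1 + x^3/(3*k) + 2*x^2/k - 3*x/k


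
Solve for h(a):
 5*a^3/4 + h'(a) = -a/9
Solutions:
 h(a) = C1 - 5*a^4/16 - a^2/18


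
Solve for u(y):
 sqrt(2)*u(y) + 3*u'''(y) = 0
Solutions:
 u(y) = C3*exp(-2^(1/6)*3^(2/3)*y/3) + (C1*sin(6^(1/6)*y/2) + C2*cos(6^(1/6)*y/2))*exp(2^(1/6)*3^(2/3)*y/6)


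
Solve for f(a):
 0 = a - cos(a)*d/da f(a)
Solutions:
 f(a) = C1 + Integral(a/cos(a), a)


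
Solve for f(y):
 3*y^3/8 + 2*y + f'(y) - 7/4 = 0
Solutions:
 f(y) = C1 - 3*y^4/32 - y^2 + 7*y/4


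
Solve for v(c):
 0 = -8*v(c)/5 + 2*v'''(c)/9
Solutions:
 v(c) = C3*exp(30^(2/3)*c/5) + (C1*sin(3*10^(2/3)*3^(1/6)*c/10) + C2*cos(3*10^(2/3)*3^(1/6)*c/10))*exp(-30^(2/3)*c/10)


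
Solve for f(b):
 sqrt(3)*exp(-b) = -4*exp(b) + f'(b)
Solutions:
 f(b) = C1 + 4*exp(b) - sqrt(3)*exp(-b)


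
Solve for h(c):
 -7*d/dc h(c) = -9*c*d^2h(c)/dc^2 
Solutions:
 h(c) = C1 + C2*c^(16/9)


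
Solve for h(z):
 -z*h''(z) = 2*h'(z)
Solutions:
 h(z) = C1 + C2/z


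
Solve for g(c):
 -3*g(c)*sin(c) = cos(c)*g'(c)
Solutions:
 g(c) = C1*cos(c)^3


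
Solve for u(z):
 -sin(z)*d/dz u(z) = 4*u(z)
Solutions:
 u(z) = C1*(cos(z)^2 + 2*cos(z) + 1)/(cos(z)^2 - 2*cos(z) + 1)


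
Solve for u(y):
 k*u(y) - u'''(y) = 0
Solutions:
 u(y) = C1*exp(k^(1/3)*y) + C2*exp(k^(1/3)*y*(-1 + sqrt(3)*I)/2) + C3*exp(-k^(1/3)*y*(1 + sqrt(3)*I)/2)


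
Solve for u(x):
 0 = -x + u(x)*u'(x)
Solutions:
 u(x) = -sqrt(C1 + x^2)
 u(x) = sqrt(C1 + x^2)


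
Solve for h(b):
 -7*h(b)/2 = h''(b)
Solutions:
 h(b) = C1*sin(sqrt(14)*b/2) + C2*cos(sqrt(14)*b/2)


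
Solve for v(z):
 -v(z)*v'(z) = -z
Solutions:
 v(z) = -sqrt(C1 + z^2)
 v(z) = sqrt(C1 + z^2)


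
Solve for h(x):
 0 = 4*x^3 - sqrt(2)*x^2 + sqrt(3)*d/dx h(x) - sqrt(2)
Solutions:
 h(x) = C1 - sqrt(3)*x^4/3 + sqrt(6)*x^3/9 + sqrt(6)*x/3


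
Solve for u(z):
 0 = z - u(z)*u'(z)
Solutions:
 u(z) = -sqrt(C1 + z^2)
 u(z) = sqrt(C1 + z^2)


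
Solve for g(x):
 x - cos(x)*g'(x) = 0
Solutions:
 g(x) = C1 + Integral(x/cos(x), x)


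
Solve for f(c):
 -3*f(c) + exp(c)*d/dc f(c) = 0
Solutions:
 f(c) = C1*exp(-3*exp(-c))


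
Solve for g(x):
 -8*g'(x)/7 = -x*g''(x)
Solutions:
 g(x) = C1 + C2*x^(15/7)


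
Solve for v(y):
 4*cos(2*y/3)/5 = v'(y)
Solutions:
 v(y) = C1 + 6*sin(2*y/3)/5


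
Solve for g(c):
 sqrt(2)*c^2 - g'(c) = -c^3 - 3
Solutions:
 g(c) = C1 + c^4/4 + sqrt(2)*c^3/3 + 3*c


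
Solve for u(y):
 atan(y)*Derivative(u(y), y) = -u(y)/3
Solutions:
 u(y) = C1*exp(-Integral(1/atan(y), y)/3)


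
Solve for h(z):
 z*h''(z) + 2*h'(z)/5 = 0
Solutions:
 h(z) = C1 + C2*z^(3/5)


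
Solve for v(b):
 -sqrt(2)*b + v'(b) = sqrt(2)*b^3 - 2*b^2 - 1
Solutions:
 v(b) = C1 + sqrt(2)*b^4/4 - 2*b^3/3 + sqrt(2)*b^2/2 - b


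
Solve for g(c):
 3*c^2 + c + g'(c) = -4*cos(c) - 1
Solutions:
 g(c) = C1 - c^3 - c^2/2 - c - 4*sin(c)


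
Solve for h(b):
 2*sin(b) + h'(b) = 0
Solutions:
 h(b) = C1 + 2*cos(b)


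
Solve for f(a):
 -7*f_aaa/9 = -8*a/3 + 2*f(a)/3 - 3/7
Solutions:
 f(a) = C3*exp(-6^(1/3)*7^(2/3)*a/7) + 4*a + (C1*sin(2^(1/3)*3^(5/6)*7^(2/3)*a/14) + C2*cos(2^(1/3)*3^(5/6)*7^(2/3)*a/14))*exp(6^(1/3)*7^(2/3)*a/14) + 9/14


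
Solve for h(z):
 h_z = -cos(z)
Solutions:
 h(z) = C1 - sin(z)


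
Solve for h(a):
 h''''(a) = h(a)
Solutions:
 h(a) = C1*exp(-a) + C2*exp(a) + C3*sin(a) + C4*cos(a)


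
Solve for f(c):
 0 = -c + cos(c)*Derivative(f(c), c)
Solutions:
 f(c) = C1 + Integral(c/cos(c), c)


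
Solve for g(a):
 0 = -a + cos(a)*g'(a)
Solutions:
 g(a) = C1 + Integral(a/cos(a), a)


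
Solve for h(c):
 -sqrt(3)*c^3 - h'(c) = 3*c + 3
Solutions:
 h(c) = C1 - sqrt(3)*c^4/4 - 3*c^2/2 - 3*c


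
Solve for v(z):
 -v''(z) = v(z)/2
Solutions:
 v(z) = C1*sin(sqrt(2)*z/2) + C2*cos(sqrt(2)*z/2)


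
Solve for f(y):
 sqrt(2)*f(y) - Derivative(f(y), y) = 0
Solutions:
 f(y) = C1*exp(sqrt(2)*y)


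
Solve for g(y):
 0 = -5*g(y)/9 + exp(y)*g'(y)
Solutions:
 g(y) = C1*exp(-5*exp(-y)/9)


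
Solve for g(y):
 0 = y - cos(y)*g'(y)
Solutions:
 g(y) = C1 + Integral(y/cos(y), y)


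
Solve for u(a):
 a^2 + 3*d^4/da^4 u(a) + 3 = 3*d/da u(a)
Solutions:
 u(a) = C1 + C4*exp(a) + a^3/9 + a + (C2*sin(sqrt(3)*a/2) + C3*cos(sqrt(3)*a/2))*exp(-a/2)


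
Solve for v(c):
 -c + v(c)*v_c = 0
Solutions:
 v(c) = -sqrt(C1 + c^2)
 v(c) = sqrt(C1 + c^2)


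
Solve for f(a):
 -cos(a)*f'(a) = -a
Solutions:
 f(a) = C1 + Integral(a/cos(a), a)


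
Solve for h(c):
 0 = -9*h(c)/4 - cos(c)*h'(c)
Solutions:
 h(c) = C1*(sin(c) - 1)^(9/8)/(sin(c) + 1)^(9/8)


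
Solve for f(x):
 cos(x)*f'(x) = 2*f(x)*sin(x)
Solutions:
 f(x) = C1/cos(x)^2


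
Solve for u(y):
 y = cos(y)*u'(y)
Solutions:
 u(y) = C1 + Integral(y/cos(y), y)


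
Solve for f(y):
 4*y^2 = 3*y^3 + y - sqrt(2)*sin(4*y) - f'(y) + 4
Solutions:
 f(y) = C1 + 3*y^4/4 - 4*y^3/3 + y^2/2 + 4*y + sqrt(2)*cos(4*y)/4


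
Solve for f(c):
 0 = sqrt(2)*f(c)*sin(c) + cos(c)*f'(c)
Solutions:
 f(c) = C1*cos(c)^(sqrt(2))


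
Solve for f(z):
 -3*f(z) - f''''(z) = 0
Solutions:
 f(z) = (C1*sin(sqrt(2)*3^(1/4)*z/2) + C2*cos(sqrt(2)*3^(1/4)*z/2))*exp(-sqrt(2)*3^(1/4)*z/2) + (C3*sin(sqrt(2)*3^(1/4)*z/2) + C4*cos(sqrt(2)*3^(1/4)*z/2))*exp(sqrt(2)*3^(1/4)*z/2)


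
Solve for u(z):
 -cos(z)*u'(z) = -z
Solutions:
 u(z) = C1 + Integral(z/cos(z), z)


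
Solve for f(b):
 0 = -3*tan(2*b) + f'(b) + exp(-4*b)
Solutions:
 f(b) = C1 + 3*log(tan(2*b)^2 + 1)/4 + exp(-4*b)/4


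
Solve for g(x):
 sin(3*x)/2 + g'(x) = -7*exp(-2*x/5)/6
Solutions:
 g(x) = C1 + cos(3*x)/6 + 35*exp(-2*x/5)/12


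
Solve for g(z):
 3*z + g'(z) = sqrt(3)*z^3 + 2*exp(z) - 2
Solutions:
 g(z) = C1 + sqrt(3)*z^4/4 - 3*z^2/2 - 2*z + 2*exp(z)


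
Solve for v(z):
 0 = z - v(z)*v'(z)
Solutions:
 v(z) = -sqrt(C1 + z^2)
 v(z) = sqrt(C1 + z^2)


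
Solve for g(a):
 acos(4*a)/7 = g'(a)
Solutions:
 g(a) = C1 + a*acos(4*a)/7 - sqrt(1 - 16*a^2)/28


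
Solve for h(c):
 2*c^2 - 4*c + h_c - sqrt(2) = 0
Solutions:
 h(c) = C1 - 2*c^3/3 + 2*c^2 + sqrt(2)*c


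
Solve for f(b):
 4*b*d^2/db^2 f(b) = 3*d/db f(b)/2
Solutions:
 f(b) = C1 + C2*b^(11/8)


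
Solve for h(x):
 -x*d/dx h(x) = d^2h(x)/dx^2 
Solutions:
 h(x) = C1 + C2*erf(sqrt(2)*x/2)


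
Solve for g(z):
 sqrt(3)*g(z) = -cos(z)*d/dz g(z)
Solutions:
 g(z) = C1*(sin(z) - 1)^(sqrt(3)/2)/(sin(z) + 1)^(sqrt(3)/2)


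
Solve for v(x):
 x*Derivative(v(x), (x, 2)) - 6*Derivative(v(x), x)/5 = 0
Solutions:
 v(x) = C1 + C2*x^(11/5)


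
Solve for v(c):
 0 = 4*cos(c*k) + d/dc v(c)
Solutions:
 v(c) = C1 - 4*sin(c*k)/k


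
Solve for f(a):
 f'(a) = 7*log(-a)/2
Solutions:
 f(a) = C1 + 7*a*log(-a)/2 - 7*a/2


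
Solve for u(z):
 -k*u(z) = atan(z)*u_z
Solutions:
 u(z) = C1*exp(-k*Integral(1/atan(z), z))


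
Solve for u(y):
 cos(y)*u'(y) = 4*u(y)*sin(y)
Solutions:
 u(y) = C1/cos(y)^4


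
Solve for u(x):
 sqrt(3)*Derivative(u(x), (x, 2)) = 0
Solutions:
 u(x) = C1 + C2*x


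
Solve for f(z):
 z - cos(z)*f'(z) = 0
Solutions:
 f(z) = C1 + Integral(z/cos(z), z)


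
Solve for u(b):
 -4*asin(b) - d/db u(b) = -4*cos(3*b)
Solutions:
 u(b) = C1 - 4*b*asin(b) - 4*sqrt(1 - b^2) + 4*sin(3*b)/3


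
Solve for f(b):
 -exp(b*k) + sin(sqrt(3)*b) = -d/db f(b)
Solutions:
 f(b) = C1 + sqrt(3)*cos(sqrt(3)*b)/3 + exp(b*k)/k


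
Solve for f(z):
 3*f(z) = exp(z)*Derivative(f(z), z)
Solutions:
 f(z) = C1*exp(-3*exp(-z))


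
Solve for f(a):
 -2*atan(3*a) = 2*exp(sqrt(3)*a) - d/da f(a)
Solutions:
 f(a) = C1 + 2*a*atan(3*a) + 2*sqrt(3)*exp(sqrt(3)*a)/3 - log(9*a^2 + 1)/3


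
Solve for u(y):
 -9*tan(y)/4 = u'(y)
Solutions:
 u(y) = C1 + 9*log(cos(y))/4


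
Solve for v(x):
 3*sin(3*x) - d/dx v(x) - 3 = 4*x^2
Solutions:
 v(x) = C1 - 4*x^3/3 - 3*x - cos(3*x)


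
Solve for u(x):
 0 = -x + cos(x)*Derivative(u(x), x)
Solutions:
 u(x) = C1 + Integral(x/cos(x), x)


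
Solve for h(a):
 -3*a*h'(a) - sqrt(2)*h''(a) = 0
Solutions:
 h(a) = C1 + C2*erf(2^(1/4)*sqrt(3)*a/2)


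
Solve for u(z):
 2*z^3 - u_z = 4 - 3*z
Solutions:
 u(z) = C1 + z^4/2 + 3*z^2/2 - 4*z


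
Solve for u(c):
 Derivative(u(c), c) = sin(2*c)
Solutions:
 u(c) = C1 - cos(2*c)/2


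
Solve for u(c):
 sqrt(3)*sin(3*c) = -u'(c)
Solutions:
 u(c) = C1 + sqrt(3)*cos(3*c)/3


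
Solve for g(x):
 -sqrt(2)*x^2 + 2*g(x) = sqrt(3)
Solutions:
 g(x) = sqrt(2)*x^2/2 + sqrt(3)/2


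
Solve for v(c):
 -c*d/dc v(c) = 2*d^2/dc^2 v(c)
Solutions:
 v(c) = C1 + C2*erf(c/2)


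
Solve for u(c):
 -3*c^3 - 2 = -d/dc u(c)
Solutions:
 u(c) = C1 + 3*c^4/4 + 2*c


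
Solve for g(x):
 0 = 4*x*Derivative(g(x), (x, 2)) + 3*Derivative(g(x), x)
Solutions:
 g(x) = C1 + C2*x^(1/4)


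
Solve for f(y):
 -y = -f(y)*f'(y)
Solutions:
 f(y) = -sqrt(C1 + y^2)
 f(y) = sqrt(C1 + y^2)


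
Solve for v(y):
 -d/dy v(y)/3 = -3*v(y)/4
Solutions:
 v(y) = C1*exp(9*y/4)


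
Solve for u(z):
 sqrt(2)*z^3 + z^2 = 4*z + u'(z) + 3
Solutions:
 u(z) = C1 + sqrt(2)*z^4/4 + z^3/3 - 2*z^2 - 3*z


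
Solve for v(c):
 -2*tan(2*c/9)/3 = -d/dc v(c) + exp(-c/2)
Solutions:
 v(c) = C1 + 3*log(tan(2*c/9)^2 + 1)/2 - 2*exp(-c/2)


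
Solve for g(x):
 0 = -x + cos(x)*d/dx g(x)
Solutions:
 g(x) = C1 + Integral(x/cos(x), x)


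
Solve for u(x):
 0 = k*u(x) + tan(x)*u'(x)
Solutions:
 u(x) = C1*exp(-k*log(sin(x)))


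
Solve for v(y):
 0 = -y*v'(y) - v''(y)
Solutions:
 v(y) = C1 + C2*erf(sqrt(2)*y/2)


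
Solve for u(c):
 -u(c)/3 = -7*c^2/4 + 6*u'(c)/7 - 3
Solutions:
 u(c) = C1*exp(-7*c/18) + 21*c^2/4 - 27*c + 549/7


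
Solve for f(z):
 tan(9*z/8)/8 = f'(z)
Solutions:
 f(z) = C1 - log(cos(9*z/8))/9


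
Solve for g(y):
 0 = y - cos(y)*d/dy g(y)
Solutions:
 g(y) = C1 + Integral(y/cos(y), y)


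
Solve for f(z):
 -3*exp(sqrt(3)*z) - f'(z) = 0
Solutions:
 f(z) = C1 - sqrt(3)*exp(sqrt(3)*z)


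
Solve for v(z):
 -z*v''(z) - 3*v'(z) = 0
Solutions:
 v(z) = C1 + C2/z^2


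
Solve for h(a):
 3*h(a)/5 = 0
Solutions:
 h(a) = 0


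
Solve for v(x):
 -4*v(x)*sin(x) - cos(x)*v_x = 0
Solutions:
 v(x) = C1*cos(x)^4


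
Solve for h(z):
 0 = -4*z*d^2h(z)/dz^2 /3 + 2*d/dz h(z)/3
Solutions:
 h(z) = C1 + C2*z^(3/2)


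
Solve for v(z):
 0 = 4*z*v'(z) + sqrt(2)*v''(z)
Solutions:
 v(z) = C1 + C2*erf(2^(1/4)*z)


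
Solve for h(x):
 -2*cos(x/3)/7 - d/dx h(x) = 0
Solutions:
 h(x) = C1 - 6*sin(x/3)/7


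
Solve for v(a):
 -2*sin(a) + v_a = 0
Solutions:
 v(a) = C1 - 2*cos(a)


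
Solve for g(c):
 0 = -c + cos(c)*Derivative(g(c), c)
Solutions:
 g(c) = C1 + Integral(c/cos(c), c)


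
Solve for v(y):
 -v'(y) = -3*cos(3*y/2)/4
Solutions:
 v(y) = C1 + sin(3*y/2)/2


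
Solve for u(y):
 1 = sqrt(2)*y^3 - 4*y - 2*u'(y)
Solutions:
 u(y) = C1 + sqrt(2)*y^4/8 - y^2 - y/2


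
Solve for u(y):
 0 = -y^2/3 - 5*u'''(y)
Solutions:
 u(y) = C1 + C2*y + C3*y^2 - y^5/900


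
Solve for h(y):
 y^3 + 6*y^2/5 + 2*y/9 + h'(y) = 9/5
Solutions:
 h(y) = C1 - y^4/4 - 2*y^3/5 - y^2/9 + 9*y/5


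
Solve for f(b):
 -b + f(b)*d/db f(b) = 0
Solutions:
 f(b) = -sqrt(C1 + b^2)
 f(b) = sqrt(C1 + b^2)


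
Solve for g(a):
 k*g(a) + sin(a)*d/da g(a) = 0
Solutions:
 g(a) = C1*exp(k*(-log(cos(a) - 1) + log(cos(a) + 1))/2)


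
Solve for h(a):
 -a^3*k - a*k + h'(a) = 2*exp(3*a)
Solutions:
 h(a) = C1 + a^4*k/4 + a^2*k/2 + 2*exp(3*a)/3


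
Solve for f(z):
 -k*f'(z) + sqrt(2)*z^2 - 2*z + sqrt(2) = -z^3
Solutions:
 f(z) = C1 + z^4/(4*k) + sqrt(2)*z^3/(3*k) - z^2/k + sqrt(2)*z/k


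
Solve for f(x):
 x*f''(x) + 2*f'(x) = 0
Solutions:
 f(x) = C1 + C2/x


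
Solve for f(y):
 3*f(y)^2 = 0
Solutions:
 f(y) = 0


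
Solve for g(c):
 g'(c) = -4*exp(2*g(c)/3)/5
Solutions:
 g(c) = 3*log(-sqrt(-1/(C1 - 4*c))) - 3*log(2) + 3*log(30)/2
 g(c) = 3*log(-1/(C1 - 4*c))/2 - 3*log(2) + 3*log(30)/2


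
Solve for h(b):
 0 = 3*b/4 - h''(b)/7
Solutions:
 h(b) = C1 + C2*b + 7*b^3/8


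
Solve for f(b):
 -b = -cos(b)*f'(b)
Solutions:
 f(b) = C1 + Integral(b/cos(b), b)


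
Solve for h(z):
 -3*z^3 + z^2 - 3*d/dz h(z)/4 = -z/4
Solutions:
 h(z) = C1 - z^4 + 4*z^3/9 + z^2/6


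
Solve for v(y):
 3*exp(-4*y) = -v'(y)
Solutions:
 v(y) = C1 + 3*exp(-4*y)/4


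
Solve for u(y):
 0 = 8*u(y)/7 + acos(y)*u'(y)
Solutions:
 u(y) = C1*exp(-8*Integral(1/acos(y), y)/7)


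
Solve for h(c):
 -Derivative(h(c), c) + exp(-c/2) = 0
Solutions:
 h(c) = C1 - 2*exp(-c/2)


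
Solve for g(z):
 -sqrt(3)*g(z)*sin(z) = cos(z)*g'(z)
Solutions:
 g(z) = C1*cos(z)^(sqrt(3))


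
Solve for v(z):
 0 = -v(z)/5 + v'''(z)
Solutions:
 v(z) = C3*exp(5^(2/3)*z/5) + (C1*sin(sqrt(3)*5^(2/3)*z/10) + C2*cos(sqrt(3)*5^(2/3)*z/10))*exp(-5^(2/3)*z/10)


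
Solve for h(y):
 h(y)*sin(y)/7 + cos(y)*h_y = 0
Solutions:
 h(y) = C1*cos(y)^(1/7)


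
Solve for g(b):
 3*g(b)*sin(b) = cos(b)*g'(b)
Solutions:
 g(b) = C1/cos(b)^3


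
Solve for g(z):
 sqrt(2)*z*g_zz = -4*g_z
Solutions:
 g(z) = C1 + C2*z^(1 - 2*sqrt(2))


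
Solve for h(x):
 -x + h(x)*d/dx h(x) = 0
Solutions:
 h(x) = -sqrt(C1 + x^2)
 h(x) = sqrt(C1 + x^2)


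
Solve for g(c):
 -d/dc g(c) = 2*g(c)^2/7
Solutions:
 g(c) = 7/(C1 + 2*c)


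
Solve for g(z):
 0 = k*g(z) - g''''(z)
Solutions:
 g(z) = C1*exp(-k^(1/4)*z) + C2*exp(k^(1/4)*z) + C3*exp(-I*k^(1/4)*z) + C4*exp(I*k^(1/4)*z)


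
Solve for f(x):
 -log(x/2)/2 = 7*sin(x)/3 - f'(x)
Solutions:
 f(x) = C1 + x*log(x)/2 - x/2 - x*log(2)/2 - 7*cos(x)/3


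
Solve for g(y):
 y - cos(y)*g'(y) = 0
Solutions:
 g(y) = C1 + Integral(y/cos(y), y)


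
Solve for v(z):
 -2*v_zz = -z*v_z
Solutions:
 v(z) = C1 + C2*erfi(z/2)


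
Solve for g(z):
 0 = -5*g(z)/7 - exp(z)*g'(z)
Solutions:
 g(z) = C1*exp(5*exp(-z)/7)


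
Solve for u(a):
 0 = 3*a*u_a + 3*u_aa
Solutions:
 u(a) = C1 + C2*erf(sqrt(2)*a/2)


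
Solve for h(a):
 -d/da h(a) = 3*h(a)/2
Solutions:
 h(a) = C1*exp(-3*a/2)


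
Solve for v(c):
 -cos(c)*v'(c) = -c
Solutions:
 v(c) = C1 + Integral(c/cos(c), c)


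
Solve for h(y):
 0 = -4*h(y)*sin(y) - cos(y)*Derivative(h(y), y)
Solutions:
 h(y) = C1*cos(y)^4


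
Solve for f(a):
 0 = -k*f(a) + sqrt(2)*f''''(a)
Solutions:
 f(a) = C1*exp(-2^(7/8)*a*k^(1/4)/2) + C2*exp(2^(7/8)*a*k^(1/4)/2) + C3*exp(-2^(7/8)*I*a*k^(1/4)/2) + C4*exp(2^(7/8)*I*a*k^(1/4)/2)


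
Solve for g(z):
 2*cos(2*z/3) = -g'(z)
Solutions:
 g(z) = C1 - 3*sin(2*z/3)


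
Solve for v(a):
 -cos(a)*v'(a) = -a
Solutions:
 v(a) = C1 + Integral(a/cos(a), a)


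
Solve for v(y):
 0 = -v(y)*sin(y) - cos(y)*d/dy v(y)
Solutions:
 v(y) = C1*cos(y)


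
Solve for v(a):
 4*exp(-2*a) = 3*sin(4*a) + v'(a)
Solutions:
 v(a) = C1 + 3*cos(4*a)/4 - 2*exp(-2*a)


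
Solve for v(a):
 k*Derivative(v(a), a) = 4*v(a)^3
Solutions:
 v(a) = -sqrt(2)*sqrt(-k/(C1*k + 4*a))/2
 v(a) = sqrt(2)*sqrt(-k/(C1*k + 4*a))/2


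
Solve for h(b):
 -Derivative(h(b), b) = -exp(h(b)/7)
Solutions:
 h(b) = 7*log(-1/(C1 + b)) + 7*log(7)


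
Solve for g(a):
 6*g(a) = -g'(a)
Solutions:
 g(a) = C1*exp(-6*a)


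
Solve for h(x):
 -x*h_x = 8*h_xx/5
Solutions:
 h(x) = C1 + C2*erf(sqrt(5)*x/4)


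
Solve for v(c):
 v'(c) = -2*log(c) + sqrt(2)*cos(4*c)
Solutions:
 v(c) = C1 - 2*c*log(c) + 2*c + sqrt(2)*sin(4*c)/4


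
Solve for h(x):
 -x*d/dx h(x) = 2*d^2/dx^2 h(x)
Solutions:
 h(x) = C1 + C2*erf(x/2)


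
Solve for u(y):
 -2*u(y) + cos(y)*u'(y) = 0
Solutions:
 u(y) = C1*(sin(y) + 1)/(sin(y) - 1)


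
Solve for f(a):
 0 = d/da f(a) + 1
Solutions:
 f(a) = C1 - a


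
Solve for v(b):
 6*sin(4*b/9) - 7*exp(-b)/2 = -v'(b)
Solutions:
 v(b) = C1 + 27*cos(4*b/9)/2 - 7*exp(-b)/2


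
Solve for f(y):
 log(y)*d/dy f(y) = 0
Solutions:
 f(y) = C1


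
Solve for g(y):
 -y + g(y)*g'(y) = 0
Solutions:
 g(y) = -sqrt(C1 + y^2)
 g(y) = sqrt(C1 + y^2)


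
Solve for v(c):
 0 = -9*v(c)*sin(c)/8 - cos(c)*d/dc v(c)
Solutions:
 v(c) = C1*cos(c)^(9/8)


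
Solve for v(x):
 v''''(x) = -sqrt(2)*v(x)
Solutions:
 v(x) = (C1*sin(2^(5/8)*x/2) + C2*cos(2^(5/8)*x/2))*exp(-2^(5/8)*x/2) + (C3*sin(2^(5/8)*x/2) + C4*cos(2^(5/8)*x/2))*exp(2^(5/8)*x/2)


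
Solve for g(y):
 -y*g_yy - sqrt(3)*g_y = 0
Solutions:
 g(y) = C1 + C2*y^(1 - sqrt(3))


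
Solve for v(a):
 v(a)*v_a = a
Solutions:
 v(a) = -sqrt(C1 + a^2)
 v(a) = sqrt(C1 + a^2)


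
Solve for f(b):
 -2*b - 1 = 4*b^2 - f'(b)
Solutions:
 f(b) = C1 + 4*b^3/3 + b^2 + b


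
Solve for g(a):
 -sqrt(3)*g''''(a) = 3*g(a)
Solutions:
 g(a) = (C1*sin(sqrt(2)*3^(1/8)*a/2) + C2*cos(sqrt(2)*3^(1/8)*a/2))*exp(-sqrt(2)*3^(1/8)*a/2) + (C3*sin(sqrt(2)*3^(1/8)*a/2) + C4*cos(sqrt(2)*3^(1/8)*a/2))*exp(sqrt(2)*3^(1/8)*a/2)


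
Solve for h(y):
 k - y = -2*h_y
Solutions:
 h(y) = C1 - k*y/2 + y^2/4


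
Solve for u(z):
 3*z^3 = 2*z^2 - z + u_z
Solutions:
 u(z) = C1 + 3*z^4/4 - 2*z^3/3 + z^2/2


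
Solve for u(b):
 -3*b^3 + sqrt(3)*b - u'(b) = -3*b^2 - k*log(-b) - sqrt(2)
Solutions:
 u(b) = C1 - 3*b^4/4 + b^3 + sqrt(3)*b^2/2 + b*k*log(-b) + b*(-k + sqrt(2))


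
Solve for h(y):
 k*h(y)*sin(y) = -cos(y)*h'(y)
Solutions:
 h(y) = C1*exp(k*log(cos(y)))


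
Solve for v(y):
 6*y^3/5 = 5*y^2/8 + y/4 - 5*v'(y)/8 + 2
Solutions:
 v(y) = C1 - 12*y^4/25 + y^3/3 + y^2/5 + 16*y/5


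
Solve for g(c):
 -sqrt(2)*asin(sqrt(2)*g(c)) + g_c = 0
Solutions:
 Integral(1/asin(sqrt(2)*_y), (_y, g(c))) = C1 + sqrt(2)*c


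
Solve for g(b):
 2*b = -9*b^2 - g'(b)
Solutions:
 g(b) = C1 - 3*b^3 - b^2


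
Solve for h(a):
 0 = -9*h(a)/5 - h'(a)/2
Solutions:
 h(a) = C1*exp(-18*a/5)


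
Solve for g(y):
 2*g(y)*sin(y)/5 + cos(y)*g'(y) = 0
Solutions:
 g(y) = C1*cos(y)^(2/5)


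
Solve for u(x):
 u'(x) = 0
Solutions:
 u(x) = C1


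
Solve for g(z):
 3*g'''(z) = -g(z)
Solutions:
 g(z) = C3*exp(-3^(2/3)*z/3) + (C1*sin(3^(1/6)*z/2) + C2*cos(3^(1/6)*z/2))*exp(3^(2/3)*z/6)


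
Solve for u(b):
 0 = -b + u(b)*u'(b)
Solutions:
 u(b) = -sqrt(C1 + b^2)
 u(b) = sqrt(C1 + b^2)


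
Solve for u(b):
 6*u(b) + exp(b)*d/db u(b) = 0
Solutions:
 u(b) = C1*exp(6*exp(-b))


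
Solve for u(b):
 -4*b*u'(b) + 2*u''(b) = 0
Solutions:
 u(b) = C1 + C2*erfi(b)


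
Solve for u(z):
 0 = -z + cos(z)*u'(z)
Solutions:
 u(z) = C1 + Integral(z/cos(z), z)


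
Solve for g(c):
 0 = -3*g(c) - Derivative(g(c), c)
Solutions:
 g(c) = C1*exp(-3*c)


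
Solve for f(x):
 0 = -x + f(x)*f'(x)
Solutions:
 f(x) = -sqrt(C1 + x^2)
 f(x) = sqrt(C1 + x^2)


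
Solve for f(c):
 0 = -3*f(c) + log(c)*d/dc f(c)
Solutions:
 f(c) = C1*exp(3*li(c))


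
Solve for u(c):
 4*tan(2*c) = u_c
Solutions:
 u(c) = C1 - 2*log(cos(2*c))


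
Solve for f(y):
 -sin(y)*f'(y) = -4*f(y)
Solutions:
 f(y) = C1*(cos(y)^2 - 2*cos(y) + 1)/(cos(y)^2 + 2*cos(y) + 1)


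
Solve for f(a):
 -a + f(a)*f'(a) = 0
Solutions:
 f(a) = -sqrt(C1 + a^2)
 f(a) = sqrt(C1 + a^2)


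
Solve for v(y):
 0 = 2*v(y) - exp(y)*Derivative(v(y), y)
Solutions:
 v(y) = C1*exp(-2*exp(-y))


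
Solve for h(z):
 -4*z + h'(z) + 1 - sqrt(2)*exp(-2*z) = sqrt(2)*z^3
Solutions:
 h(z) = C1 + sqrt(2)*z^4/4 + 2*z^2 - z - sqrt(2)*exp(-2*z)/2


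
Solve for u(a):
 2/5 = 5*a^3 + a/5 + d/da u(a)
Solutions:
 u(a) = C1 - 5*a^4/4 - a^2/10 + 2*a/5


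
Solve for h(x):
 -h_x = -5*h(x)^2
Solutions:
 h(x) = -1/(C1 + 5*x)


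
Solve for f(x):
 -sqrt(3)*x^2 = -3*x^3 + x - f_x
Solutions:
 f(x) = C1 - 3*x^4/4 + sqrt(3)*x^3/3 + x^2/2


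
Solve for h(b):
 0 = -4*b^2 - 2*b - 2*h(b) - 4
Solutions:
 h(b) = -2*b^2 - b - 2


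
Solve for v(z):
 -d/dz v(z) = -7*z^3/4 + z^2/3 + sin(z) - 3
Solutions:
 v(z) = C1 + 7*z^4/16 - z^3/9 + 3*z + cos(z)


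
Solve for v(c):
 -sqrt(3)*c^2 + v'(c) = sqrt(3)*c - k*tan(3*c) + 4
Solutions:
 v(c) = C1 + sqrt(3)*c^3/3 + sqrt(3)*c^2/2 + 4*c + k*log(cos(3*c))/3


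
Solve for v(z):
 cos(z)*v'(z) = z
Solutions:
 v(z) = C1 + Integral(z/cos(z), z)


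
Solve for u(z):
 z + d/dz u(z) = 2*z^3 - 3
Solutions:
 u(z) = C1 + z^4/2 - z^2/2 - 3*z


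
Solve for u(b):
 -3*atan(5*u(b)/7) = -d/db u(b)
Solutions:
 Integral(1/atan(5*_y/7), (_y, u(b))) = C1 + 3*b


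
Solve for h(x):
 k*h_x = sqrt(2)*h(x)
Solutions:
 h(x) = C1*exp(sqrt(2)*x/k)


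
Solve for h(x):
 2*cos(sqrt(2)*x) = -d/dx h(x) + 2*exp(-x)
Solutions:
 h(x) = C1 - sqrt(2)*sin(sqrt(2)*x) - 2*exp(-x)


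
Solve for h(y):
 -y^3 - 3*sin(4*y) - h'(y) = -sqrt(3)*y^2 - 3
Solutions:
 h(y) = C1 - y^4/4 + sqrt(3)*y^3/3 + 3*y + 3*cos(4*y)/4


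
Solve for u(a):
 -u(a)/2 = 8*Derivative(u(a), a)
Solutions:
 u(a) = C1*exp(-a/16)


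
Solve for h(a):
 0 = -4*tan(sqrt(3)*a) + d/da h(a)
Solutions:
 h(a) = C1 - 4*sqrt(3)*log(cos(sqrt(3)*a))/3


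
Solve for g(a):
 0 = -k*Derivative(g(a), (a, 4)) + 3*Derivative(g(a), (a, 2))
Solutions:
 g(a) = C1 + C2*a + C3*exp(-sqrt(3)*a*sqrt(1/k)) + C4*exp(sqrt(3)*a*sqrt(1/k))


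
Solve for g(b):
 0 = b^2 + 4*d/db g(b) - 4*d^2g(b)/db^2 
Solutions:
 g(b) = C1 + C2*exp(b) - b^3/12 - b^2/4 - b/2


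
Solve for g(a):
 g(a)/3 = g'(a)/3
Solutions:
 g(a) = C1*exp(a)


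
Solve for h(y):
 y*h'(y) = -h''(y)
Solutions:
 h(y) = C1 + C2*erf(sqrt(2)*y/2)


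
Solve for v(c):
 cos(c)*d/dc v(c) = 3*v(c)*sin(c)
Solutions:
 v(c) = C1/cos(c)^3


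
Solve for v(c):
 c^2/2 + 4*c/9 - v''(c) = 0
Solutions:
 v(c) = C1 + C2*c + c^4/24 + 2*c^3/27


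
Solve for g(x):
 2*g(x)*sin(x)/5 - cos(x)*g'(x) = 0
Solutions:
 g(x) = C1/cos(x)^(2/5)


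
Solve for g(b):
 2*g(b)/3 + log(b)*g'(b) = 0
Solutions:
 g(b) = C1*exp(-2*li(b)/3)


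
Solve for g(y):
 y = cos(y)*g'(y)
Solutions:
 g(y) = C1 + Integral(y/cos(y), y)
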